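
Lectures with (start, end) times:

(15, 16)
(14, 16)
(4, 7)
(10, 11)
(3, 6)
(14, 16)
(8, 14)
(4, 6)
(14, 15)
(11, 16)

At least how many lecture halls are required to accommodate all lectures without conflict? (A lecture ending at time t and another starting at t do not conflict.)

starts: [3, 4, 4, 8, 10, 11, 14, 14, 14, 15]
ends:   [6, 6, 7, 11, 14, 15, 16, 16, 16, 16]
s3→1 s4→2 s4→3 e6→2 e6→1 e7→0 s8→1 s10→2 e11→1 s11→2 e14→1 s14→2 s14→3 s14→4  — peak 4.

4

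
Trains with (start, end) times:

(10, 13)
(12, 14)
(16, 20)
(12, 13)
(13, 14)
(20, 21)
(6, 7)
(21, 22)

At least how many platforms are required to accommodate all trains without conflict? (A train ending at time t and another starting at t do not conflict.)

starts: [6, 10, 12, 12, 13, 16, 20, 21]
ends:   [7, 13, 13, 14, 14, 20, 21, 22]
s6→1 e7→0 s10→1 s12→2 s12→3  — peak 3.

3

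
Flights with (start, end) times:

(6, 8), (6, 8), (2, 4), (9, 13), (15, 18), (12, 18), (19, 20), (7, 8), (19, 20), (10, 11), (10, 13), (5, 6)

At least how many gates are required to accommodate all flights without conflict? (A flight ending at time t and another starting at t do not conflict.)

3

Count concurrent intervals with a sweep; the peak is the room count.
Events (time:±→running): 2:+→1 4:-→0 5:+→1 6:-→0 6:+→1 6:+→2 7:+→3 … peak 3.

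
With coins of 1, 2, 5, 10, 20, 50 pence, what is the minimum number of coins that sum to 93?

93 = 1×50 + 2×20 + 1×2 + 1×1
Total coins = 1 + 2 + 1 + 1 = 5

5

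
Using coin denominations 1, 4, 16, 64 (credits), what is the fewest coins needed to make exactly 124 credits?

7

124 = 1×64 + 3×16 + 3×4
Total coins = 1 + 3 + 3 = 7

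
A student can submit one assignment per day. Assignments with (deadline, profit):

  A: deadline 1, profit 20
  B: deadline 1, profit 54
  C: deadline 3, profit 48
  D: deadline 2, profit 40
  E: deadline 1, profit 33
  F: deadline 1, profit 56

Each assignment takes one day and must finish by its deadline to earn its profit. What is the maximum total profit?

144

By profit: F(d1,56), B(d1,54), C(d3,48), D(d2,40), E(d1,33), A(d1,20)
F→slot 1; B skipped; C→slot 3; D→slot 2; E skipped; A skipped.
Profit = 56 + 40 + 48 = 144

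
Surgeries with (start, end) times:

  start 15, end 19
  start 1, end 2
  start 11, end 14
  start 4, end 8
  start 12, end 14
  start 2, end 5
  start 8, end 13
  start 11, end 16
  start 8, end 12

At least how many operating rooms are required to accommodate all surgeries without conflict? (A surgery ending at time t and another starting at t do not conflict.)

Count concurrent intervals with a sweep; the peak is the room count.
starts: [1, 2, 4, 8, 8, 11, 11, 12, 15]
ends:   [2, 5, 8, 12, 13, 14, 14, 16, 19]
s1→1 e2→0 s2→1 s4→2 e5→1 e8→0 s8→1 s8→2 s11→3 s11→4  — peak 4.

4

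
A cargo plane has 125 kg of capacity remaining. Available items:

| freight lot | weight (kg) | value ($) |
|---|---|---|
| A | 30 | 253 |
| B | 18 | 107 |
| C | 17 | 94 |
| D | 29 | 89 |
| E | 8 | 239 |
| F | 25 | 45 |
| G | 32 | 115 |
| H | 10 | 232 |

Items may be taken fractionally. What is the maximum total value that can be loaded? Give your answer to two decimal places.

Order: E (239/8=29.88) > H (232/10=23.20) > A (253/30=8.43) > B (107/18=5.94) > C (94/17=5.53) > G (115/32=3.59) > D (89/29=3.07) > F (45/25=1.80)
Fill: take E (8 @ 239) → take H (10 @ 232) → take A (30 @ 253) → take B (18 @ 107) → take C (17 @ 94) → take G (32 @ 115) → take 10/29 of D → 30.69; 125/125 used.
Total value = 1070.69

1070.69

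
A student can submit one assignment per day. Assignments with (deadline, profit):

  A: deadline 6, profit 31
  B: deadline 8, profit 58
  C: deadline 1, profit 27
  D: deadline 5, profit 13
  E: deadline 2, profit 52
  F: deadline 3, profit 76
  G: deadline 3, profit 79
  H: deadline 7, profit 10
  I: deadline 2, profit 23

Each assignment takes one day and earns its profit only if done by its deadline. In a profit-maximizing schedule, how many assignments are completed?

7

Profit order: G=79 F=76 B=58 E=52 A=31 C=27 I=23 D=13 H=10
Assign: G→slot 3, F→slot 2, B→slot 8, E→slot 1, A→slot 6, C skipped, I skipped, D→slot 5, H→slot 7.
Slots: [1:E] [2:F] [3:G] [5:D] [6:A] [7:H] [8:B]
7 of 9 scheduled.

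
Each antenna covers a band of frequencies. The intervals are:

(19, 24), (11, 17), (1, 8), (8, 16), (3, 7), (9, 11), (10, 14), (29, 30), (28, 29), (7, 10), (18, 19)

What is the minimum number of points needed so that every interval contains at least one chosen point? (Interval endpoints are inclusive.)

Sort by right endpoint; whenever an interval is uncovered, place a point at its right end.
By right end: [3,7]  [1,8]  [7,10]  [9,11]  [10,14]  [8,16]  [11,17]  [18,19]  [19,24]  [28,29]  [29,30]
[3,7] uncovered → point at 7; [9,11] uncovered → point at 11; [18,19] uncovered → point at 19; [28,29] uncovered → point at 29.
Points: 7, 11, 19, 29 (4 total).

4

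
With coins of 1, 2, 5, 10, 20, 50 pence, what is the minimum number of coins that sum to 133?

Greedy: take as many of the largest coin as possible, then repeat with the remainder.
133 − 2×50→33 − 1×20→13 − 1×10→3 − 1×2→1 − 1×1→0
Total coins = 2 + 1 + 1 + 1 + 1 = 6

6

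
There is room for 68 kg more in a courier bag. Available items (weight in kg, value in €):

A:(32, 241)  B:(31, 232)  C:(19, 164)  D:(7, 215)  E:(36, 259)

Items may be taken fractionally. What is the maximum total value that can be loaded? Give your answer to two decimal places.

694.84

Greedy by value/weight ratio, highest first.
Order: D (215/7=30.71) > C (164/19=8.63) > A (241/32=7.53) > B (232/31=7.48) > E (259/36=7.19)
Fill: take D (7 @ 215) → take C (19 @ 164) → take A (32 @ 241) → take 10/31 of B → 74.84; 68/68 used.
Total value = 694.84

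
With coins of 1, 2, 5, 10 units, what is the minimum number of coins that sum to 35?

Greedy: take as many of the largest coin as possible, then repeat with the remainder.
35 − 3×10→5 − 1×5→0
Total coins = 3 + 1 = 4

4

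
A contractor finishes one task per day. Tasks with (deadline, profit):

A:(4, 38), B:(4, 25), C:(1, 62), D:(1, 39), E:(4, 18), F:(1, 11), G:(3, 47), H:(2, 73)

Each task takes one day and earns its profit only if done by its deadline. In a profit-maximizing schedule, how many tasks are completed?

4

Sort by profit descending; place each in the latest free slot ≤ its deadline.
Profit order: H=73 C=62 G=47 D=39 A=38 B=25 E=18 F=11
Assign: H→slot 2, C→slot 1, G→slot 3, D skipped, A→slot 4, B skipped, E skipped, F skipped.
Slots: [1:C] [2:H] [3:G] [4:A]
4 of 8 scheduled.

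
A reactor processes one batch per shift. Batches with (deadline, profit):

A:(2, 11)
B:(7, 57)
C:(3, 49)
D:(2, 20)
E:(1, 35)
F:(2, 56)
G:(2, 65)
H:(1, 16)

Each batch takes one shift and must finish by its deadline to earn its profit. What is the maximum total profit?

Profit order: G=65 B=57 F=56 C=49 E=35 D=20 H=16 A=11
Assign: G→slot 2, B→slot 7, F→slot 1, C→slot 3, E skipped, D skipped, H skipped, A skipped.
Slots: [1:F] [2:G] [3:C] [7:B]
Profit = 56 + 65 + 49 + 57 = 227

227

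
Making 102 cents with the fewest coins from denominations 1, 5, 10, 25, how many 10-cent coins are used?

0

Greedy: take as many of the largest coin as possible, then repeat with the remainder.
102 = 4×25 + 2×1
Count of 10: 0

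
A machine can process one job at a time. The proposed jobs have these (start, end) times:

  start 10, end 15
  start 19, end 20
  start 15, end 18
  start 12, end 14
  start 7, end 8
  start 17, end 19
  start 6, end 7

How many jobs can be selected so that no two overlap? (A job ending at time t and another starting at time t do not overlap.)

5

Sorted by end: (6,7)  (7,8)  (12,14)  (10,15)  (15,18)  (17,19)  (19,20)
take (6,7); take (7,8); take (12,14); skip (10,15); take (15,18); take (19,20).
Selected 5 jobs.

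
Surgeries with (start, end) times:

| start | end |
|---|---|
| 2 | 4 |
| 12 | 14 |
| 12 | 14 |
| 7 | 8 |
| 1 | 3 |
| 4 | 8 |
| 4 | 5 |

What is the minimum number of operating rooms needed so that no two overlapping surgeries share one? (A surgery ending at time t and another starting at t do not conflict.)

2

The answer is the maximum number of intervals overlapping at any instant.
starts: [1, 2, 4, 4, 7, 12, 12]
ends:   [3, 4, 5, 8, 8, 14, 14]
s1→1 s2→2  — peak 2.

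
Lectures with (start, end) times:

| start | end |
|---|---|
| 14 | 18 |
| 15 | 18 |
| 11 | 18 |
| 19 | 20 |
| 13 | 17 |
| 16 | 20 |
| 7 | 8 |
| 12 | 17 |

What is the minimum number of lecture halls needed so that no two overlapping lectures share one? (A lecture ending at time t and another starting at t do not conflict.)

6

Count concurrent intervals with a sweep; the peak is the room count.
Events (time:±→running): 7:+→1 8:-→0 11:+→1 12:+→2 13:+→3 14:+→4 15:+→5 16:+→6 … peak 6.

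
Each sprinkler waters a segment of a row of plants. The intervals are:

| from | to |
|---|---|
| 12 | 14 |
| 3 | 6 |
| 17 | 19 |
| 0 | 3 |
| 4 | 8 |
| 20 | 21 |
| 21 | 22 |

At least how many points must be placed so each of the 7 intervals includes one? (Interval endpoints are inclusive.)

5

Sort by right endpoint; whenever an interval is uncovered, place a point at its right end.
Sorted: [0,3] [3,6] [4,8] [12,14] [17,19] [20,21] [21,22]
{[0,3],[3,6]} hit by 3; {[4,8]} hit by 8; {[12,14]} hit by 14; {[17,19]} hit by 19; {[20,21],[21,22]} hit by 21.
Points: 3, 8, 14, 19, 21 (5 total).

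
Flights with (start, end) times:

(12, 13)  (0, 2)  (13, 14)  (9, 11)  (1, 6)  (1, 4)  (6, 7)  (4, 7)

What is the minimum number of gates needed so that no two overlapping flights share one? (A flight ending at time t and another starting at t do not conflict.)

3

Events (time:±→running): 0:+→1 1:+→2 1:+→3 … peak 3.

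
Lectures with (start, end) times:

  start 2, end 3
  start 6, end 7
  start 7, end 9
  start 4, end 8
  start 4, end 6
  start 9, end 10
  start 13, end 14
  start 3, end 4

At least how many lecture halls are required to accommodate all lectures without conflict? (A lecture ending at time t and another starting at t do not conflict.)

2

Count concurrent intervals with a sweep; the peak is the room count.
Events (time:±→running): 2:+→1 3:-→0 3:+→1 4:-→0 4:+→1 4:+→2 … peak 2.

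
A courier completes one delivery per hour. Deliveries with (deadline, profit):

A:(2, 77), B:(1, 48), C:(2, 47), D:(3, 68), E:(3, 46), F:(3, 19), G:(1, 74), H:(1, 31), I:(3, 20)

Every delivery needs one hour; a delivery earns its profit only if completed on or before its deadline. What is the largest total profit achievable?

219

Profit order: A=77 G=74 D=68 B=48 C=47 E=46 H=31 I=20 F=19
Assign: A→slot 2, G→slot 1, D→slot 3, B skipped, C skipped, E skipped, H skipped, I skipped, F skipped.
Slots: [1:G] [2:A] [3:D]
Profit = 74 + 77 + 68 = 219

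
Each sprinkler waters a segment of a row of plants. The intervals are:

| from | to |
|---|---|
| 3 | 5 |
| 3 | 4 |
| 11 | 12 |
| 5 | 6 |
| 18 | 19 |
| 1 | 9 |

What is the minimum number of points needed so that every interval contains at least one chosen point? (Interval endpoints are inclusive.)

Process intervals by earliest right end; each time one isn't hit yet, stab at its right endpoint.
By right end: [3,4]  [3,5]  [5,6]  [1,9]  [11,12]  [18,19]
[3,4] uncovered → point at 4; [5,6] uncovered → point at 6; [11,12] uncovered → point at 12; [18,19] uncovered → point at 19.
Points: 4, 6, 12, 19 (4 total).

4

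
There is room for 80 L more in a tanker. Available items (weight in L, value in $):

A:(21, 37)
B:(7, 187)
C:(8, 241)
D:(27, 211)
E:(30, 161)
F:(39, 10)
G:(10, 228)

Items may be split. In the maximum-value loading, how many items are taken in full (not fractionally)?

Sort by value per unit weight and fill in that order.
Ratios (sorted): C 30.12, B 26.71, G 22.80, D 7.81, E 5.37, A 1.76, F 0.26
take C (8 @ 241); take B (7 @ 187); take G (10 @ 228); take D (27 @ 211); take 28/30 of E → 150.27. Capacity used 80/80.
4 item(s) taken whole; one partial (take 28/30 of E).

4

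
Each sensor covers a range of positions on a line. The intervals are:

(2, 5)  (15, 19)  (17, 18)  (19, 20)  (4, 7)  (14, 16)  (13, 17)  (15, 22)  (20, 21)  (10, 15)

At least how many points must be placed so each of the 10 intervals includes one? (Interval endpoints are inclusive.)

4

Sort by right endpoint; whenever an interval is uncovered, place a point at its right end.
By right end: [2,5]  [4,7]  [10,15]  [14,16]  [13,17]  [17,18]  [15,19]  [19,20]  [20,21]  [15,22]
[2,5] uncovered → point at 5; [10,15] uncovered → point at 15; [17,18] uncovered → point at 18; [19,20] uncovered → point at 20.
Points: 5, 15, 18, 20 (4 total).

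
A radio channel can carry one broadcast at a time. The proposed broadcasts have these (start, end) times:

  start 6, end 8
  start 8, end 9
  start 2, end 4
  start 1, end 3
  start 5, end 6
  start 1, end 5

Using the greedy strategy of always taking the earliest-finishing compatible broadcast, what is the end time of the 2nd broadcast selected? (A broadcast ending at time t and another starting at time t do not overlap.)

6

Greedy by earliest finish: after sorting by end time, pick each interval compatible with the last pick.
By end time: (1,3), (2,4), (1,5), (5,6), (6,8), (8,9).
Pick (1,3); next start ≥ 3 → (5,6); next start ≥ 6 → (6,8); next start ≥ 8 → (8,9).
Selected: (1,3) (5,6) (6,8) (8,9)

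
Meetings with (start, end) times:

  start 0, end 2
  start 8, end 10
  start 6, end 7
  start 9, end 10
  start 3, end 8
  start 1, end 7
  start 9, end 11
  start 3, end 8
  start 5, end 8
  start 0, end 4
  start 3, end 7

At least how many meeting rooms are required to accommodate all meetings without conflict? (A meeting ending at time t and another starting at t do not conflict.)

Count concurrent intervals with a sweep; the peak is the room count.
starts: [0, 0, 1, 3, 3, 3, 5, 6, 8, 9, 9]
ends:   [2, 4, 7, 7, 7, 8, 8, 8, 10, 10, 11]
s0→1 s0→2 s1→3 e2→2 s3→3 s3→4 s3→5 e4→4 s5→5 s6→6  — peak 6.

6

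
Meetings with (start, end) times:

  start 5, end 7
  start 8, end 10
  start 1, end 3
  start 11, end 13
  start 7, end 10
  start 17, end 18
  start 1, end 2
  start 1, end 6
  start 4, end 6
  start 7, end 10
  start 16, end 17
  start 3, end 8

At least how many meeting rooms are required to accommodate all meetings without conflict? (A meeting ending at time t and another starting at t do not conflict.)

Count concurrent intervals with a sweep; the peak is the room count.
starts: [1, 1, 1, 3, 4, 5, 7, 7, 8, 11, 16, 17]
ends:   [2, 3, 6, 6, 7, 8, 10, 10, 10, 13, 17, 18]
s1→1 s1→2 s1→3 e2→2 e3→1 s3→2 s4→3 s5→4  — peak 4.

4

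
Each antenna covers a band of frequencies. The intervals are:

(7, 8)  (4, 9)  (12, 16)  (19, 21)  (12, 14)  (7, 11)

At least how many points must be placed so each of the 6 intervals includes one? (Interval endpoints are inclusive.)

3

Process intervals by earliest right end; each time one isn't hit yet, stab at its right endpoint.
Sorted: [7,8] [4,9] [7,11] [12,14] [12,16] [19,21]
{[7,8],[4,9],[7,11]} hit by 8; {[12,14],[12,16]} hit by 14; {[19,21]} hit by 21.
Points: 8, 14, 21 (3 total).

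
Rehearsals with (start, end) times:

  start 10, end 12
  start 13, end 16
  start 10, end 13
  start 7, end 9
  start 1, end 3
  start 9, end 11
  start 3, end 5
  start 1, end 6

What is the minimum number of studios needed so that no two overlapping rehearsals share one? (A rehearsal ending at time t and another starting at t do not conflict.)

starts: [1, 1, 3, 7, 9, 10, 10, 13]
ends:   [3, 5, 6, 9, 11, 12, 13, 16]
s1→1 s1→2 e3→1 s3→2 e5→1 e6→0 s7→1 e9→0 s9→1 s10→2 s10→3  — peak 3.

3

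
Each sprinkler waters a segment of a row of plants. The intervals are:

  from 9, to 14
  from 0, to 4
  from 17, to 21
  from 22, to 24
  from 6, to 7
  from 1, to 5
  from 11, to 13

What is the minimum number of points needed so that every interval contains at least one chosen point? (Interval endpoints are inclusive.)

Sort by right endpoint; whenever an interval is uncovered, place a point at its right end.
By right end: [0,4]  [1,5]  [6,7]  [11,13]  [9,14]  [17,21]  [22,24]
[0,4] uncovered → point at 4; [6,7] uncovered → point at 7; [11,13] uncovered → point at 13; [17,21] uncovered → point at 21; [22,24] uncovered → point at 24.
Points: 4, 7, 13, 21, 24 (5 total).

5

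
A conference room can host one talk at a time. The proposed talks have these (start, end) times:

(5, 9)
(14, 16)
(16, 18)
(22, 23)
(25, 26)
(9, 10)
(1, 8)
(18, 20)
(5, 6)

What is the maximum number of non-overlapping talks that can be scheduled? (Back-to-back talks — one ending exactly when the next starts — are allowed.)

7

Greedy by earliest finish: after sorting by end time, pick each interval compatible with the last pick.
By end time: (5,6), (1,8), (5,9), (9,10), (14,16), (16,18), (18,20), (22,23), (25,26).
Pick (5,6); next start ≥ 6 → (9,10); next start ≥ 10 → (14,16); next start ≥ 16 → (16,18); next start ≥ 18 → (18,20); next start ≥ 20 → (22,23); next start ≥ 23 → (25,26).
Selected 7 talks.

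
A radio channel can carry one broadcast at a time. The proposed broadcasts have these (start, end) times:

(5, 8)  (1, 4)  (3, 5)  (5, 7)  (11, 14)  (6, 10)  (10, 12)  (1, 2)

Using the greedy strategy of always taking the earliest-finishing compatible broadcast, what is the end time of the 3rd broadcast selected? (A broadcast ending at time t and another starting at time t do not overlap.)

7

Sort by end time and greedily take each interval whose start is ≥ the last chosen end.
Sorted by end: (1,2)  (1,4)  (3,5)  (5,7)  (5,8)  (6,10)  (10,12)  (11,14)
take (1,2); take (3,5); take (5,7); skip (6,10); take (10,12); skip (11,14).
Selected: (1,2) (3,5) (5,7) (10,12)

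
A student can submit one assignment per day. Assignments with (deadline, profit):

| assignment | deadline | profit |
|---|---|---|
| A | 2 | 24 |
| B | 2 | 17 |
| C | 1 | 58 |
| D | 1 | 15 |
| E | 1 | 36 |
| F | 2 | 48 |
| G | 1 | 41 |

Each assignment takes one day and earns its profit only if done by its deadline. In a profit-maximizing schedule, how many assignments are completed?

Profit order: C=58 F=48 G=41 E=36 A=24 B=17 D=15
Assign: C→slot 1, F→slot 2, G skipped, E skipped, A skipped, B skipped, D skipped.
Slots: [1:C] [2:F]
2 of 7 scheduled.

2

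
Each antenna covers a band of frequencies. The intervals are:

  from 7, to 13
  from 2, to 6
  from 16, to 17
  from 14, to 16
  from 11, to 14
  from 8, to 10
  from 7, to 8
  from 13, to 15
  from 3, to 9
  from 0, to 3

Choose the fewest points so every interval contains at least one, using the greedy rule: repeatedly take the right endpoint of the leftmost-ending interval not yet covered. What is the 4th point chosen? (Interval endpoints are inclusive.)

17

Process intervals by earliest right end; each time one isn't hit yet, stab at its right endpoint.
Sorted: [0,3] [2,6] [7,8] [3,9] [8,10] [7,13] [11,14] [13,15] [14,16] [16,17]
{[0,3],[2,6]} hit by 3; {[7,8],[3,9],[8,10],[7,13]} hit by 8; {[11,14],[13,15],[14,16]} hit by 14; {[16,17]} hit by 17.
Points: 3, 8, 14, 17 (4 total).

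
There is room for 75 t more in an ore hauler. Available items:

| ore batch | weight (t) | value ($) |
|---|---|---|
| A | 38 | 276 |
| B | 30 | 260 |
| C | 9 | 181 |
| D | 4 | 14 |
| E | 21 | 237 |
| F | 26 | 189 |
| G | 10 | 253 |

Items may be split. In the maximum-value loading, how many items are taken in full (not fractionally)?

Sort by value per unit weight and fill in that order.
Order: G (253/10=25.30) > C (181/9=20.11) > E (237/21=11.29) > B (260/30=8.67) > F (189/26=7.27) > A (276/38=7.26) > D (14/4=3.50)
Fill: take G (10 @ 253) → take C (9 @ 181) → take E (21 @ 237) → take B (30 @ 260) → take 5/26 of F → 36.35; 75/75 used.
4 item(s) taken whole; one partial (take 5/26 of F).

4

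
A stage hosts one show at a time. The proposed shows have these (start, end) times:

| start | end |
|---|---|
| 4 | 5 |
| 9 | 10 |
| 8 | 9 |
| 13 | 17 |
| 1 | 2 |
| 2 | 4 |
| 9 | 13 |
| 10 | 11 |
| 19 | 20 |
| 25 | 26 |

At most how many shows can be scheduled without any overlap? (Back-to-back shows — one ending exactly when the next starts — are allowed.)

9

Order by finish time; keep every interval that doesn't clash with the previous kept one.
Sorted by end: (1,2)  (2,4)  (4,5)  (8,9)  (9,10)  (10,11)  (9,13)  (13,17)  (19,20)  (25,26)
take (1,2); take (2,4); take (4,5); take (8,9); take (9,10); take (10,11); take (13,17); take (19,20); take (25,26).
Selected 9 shows.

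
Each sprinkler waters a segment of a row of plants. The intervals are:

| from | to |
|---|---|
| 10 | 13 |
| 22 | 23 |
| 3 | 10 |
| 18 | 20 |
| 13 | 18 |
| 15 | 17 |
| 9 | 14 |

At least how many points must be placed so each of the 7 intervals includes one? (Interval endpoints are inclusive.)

Sort by right endpoint; whenever an interval is uncovered, place a point at its right end.
By right end: [3,10]  [10,13]  [9,14]  [15,17]  [13,18]  [18,20]  [22,23]
[3,10] uncovered → point at 10; [15,17] uncovered → point at 17; [18,20] uncovered → point at 20; [22,23] uncovered → point at 23.
Points: 10, 17, 20, 23 (4 total).

4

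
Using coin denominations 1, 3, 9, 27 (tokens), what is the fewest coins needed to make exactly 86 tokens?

6

Greedy: take as many of the largest coin as possible, then repeat with the remainder.
86 = 3×27 + 1×3 + 2×1
Total coins = 3 + 1 + 2 = 6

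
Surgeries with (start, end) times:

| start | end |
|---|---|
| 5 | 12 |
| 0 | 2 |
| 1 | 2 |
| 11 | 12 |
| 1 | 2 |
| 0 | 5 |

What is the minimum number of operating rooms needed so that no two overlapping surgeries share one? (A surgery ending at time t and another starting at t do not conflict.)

4

Events (time:±→running): 0:+→1 0:+→2 1:+→3 1:+→4 … peak 4.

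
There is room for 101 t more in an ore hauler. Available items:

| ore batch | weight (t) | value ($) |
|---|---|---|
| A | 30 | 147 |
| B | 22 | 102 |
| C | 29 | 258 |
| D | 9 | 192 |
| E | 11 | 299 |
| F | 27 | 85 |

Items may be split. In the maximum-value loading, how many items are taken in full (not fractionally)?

Ratios (sorted): E 27.18, D 21.33, C 8.90, A 4.90, B 4.64, F 3.15
take E (11 @ 299); take D (9 @ 192); take C (29 @ 258); take A (30 @ 147); take B (22 @ 102). Capacity used 101/101.
5 item(s) taken whole.

5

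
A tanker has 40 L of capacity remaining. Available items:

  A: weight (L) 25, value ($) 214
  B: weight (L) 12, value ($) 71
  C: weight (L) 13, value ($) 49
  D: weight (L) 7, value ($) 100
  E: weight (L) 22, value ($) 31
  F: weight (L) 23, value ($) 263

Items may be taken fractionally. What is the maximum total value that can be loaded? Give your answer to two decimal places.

448.60

Order: D (100/7=14.29) > F (263/23=11.43) > A (214/25=8.56) > B (71/12=5.92) > C (49/13=3.77) > E (31/22=1.41)
Fill: take D (7 @ 100) → take F (23 @ 263) → take 10/25 of A → 85.60; 40/40 used.
Total value = 448.60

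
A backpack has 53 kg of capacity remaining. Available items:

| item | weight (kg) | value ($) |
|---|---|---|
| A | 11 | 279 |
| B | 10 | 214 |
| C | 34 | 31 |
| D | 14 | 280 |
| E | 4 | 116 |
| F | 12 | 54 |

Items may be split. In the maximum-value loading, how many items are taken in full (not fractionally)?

Sort by value per unit weight and fill in that order.
Ratios (sorted): E 29.00, A 25.36, B 21.40, D 20.00, F 4.50, C 0.91
take E (4 @ 116); take A (11 @ 279); take B (10 @ 214); take D (14 @ 280); take F (12 @ 54); take 2/34 of C → 1.82. Capacity used 53/53.
5 item(s) taken whole; one partial (take 2/34 of C).

5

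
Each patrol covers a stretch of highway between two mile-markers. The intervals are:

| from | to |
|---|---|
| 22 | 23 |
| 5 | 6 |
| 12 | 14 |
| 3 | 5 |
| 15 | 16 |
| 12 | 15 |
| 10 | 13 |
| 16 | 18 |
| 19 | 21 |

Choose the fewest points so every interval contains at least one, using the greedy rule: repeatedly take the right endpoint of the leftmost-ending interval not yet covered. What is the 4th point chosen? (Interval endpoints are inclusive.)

21

Sort by right endpoint; whenever an interval is uncovered, place a point at its right end.
Sorted: [3,5] [5,6] [10,13] [12,14] [12,15] [15,16] [16,18] [19,21] [22,23]
{[3,5],[5,6]} hit by 5; {[10,13],[12,14],[12,15]} hit by 13; {[15,16],[16,18]} hit by 16; {[19,21]} hit by 21; {[22,23]} hit by 23.
Points: 5, 13, 16, 21, 23 (5 total).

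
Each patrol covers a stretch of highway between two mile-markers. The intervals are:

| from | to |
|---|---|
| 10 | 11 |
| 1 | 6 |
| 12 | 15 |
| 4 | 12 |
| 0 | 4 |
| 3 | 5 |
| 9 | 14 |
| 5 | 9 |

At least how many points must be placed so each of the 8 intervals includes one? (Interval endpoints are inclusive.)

4

By right end: [0,4]  [3,5]  [1,6]  [5,9]  [10,11]  [4,12]  [9,14]  [12,15]
[0,4] uncovered → point at 4; [5,9] uncovered → point at 9; [10,11] uncovered → point at 11; [12,15] uncovered → point at 15.
Points: 4, 9, 11, 15 (4 total).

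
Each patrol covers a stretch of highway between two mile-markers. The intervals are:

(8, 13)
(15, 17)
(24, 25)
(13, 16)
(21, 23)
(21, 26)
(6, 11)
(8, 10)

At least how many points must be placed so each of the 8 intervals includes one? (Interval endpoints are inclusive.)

Sorted: [8,10] [6,11] [8,13] [13,16] [15,17] [21,23] [24,25] [21,26]
{[8,10],[6,11],[8,13]} hit by 10; {[13,16],[15,17]} hit by 16; {[21,23]} hit by 23; {[24,25],[21,26]} hit by 25.
Points: 10, 16, 23, 25 (4 total).

4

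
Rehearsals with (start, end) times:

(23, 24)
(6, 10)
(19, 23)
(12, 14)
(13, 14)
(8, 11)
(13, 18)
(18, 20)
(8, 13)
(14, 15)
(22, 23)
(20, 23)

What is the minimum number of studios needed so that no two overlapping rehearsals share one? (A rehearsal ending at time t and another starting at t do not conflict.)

3

Count concurrent intervals with a sweep; the peak is the room count.
Events (time:±→running): 6:+→1 8:+→2 8:+→3 … peak 3.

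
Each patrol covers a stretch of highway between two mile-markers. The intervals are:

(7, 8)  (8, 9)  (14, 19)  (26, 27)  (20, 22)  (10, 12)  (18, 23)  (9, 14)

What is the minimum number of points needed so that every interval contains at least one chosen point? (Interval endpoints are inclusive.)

Sorted: [7,8] [8,9] [10,12] [9,14] [14,19] [20,22] [18,23] [26,27]
{[7,8],[8,9]} hit by 8; {[10,12],[9,14]} hit by 12; {[14,19]} hit by 19; {[20,22],[18,23]} hit by 22; {[26,27]} hit by 27.
Points: 8, 12, 19, 22, 27 (5 total).

5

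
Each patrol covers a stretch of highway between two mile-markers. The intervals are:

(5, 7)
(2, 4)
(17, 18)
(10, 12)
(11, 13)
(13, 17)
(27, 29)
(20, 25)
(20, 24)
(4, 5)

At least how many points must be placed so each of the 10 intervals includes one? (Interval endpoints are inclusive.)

6

By right end: [2,4]  [4,5]  [5,7]  [10,12]  [11,13]  [13,17]  [17,18]  [20,24]  [20,25]  [27,29]
[2,4] uncovered → point at 4; [5,7] uncovered → point at 7; [10,12] uncovered → point at 12; [13,17] uncovered → point at 17; [20,24] uncovered → point at 24; [27,29] uncovered → point at 29.
Points: 4, 7, 12, 17, 24, 29 (6 total).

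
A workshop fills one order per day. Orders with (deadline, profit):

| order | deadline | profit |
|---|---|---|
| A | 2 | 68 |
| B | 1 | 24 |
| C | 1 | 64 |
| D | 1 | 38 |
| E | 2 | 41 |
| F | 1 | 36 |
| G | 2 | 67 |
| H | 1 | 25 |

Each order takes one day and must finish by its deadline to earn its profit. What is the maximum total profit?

By profit: A(d2,68), G(d2,67), C(d1,64), E(d2,41), D(d1,38), F(d1,36), H(d1,25), B(d1,24)
A→slot 2; G→slot 1; C skipped; E skipped; D skipped; F skipped; H skipped; B skipped.
Profit = 67 + 68 = 135

135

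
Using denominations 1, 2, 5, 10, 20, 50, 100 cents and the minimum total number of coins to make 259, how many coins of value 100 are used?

Use the largest denomination that fits, subtract, and repeat.
259 = 2×100 + 1×50 + 1×5 + 2×2
Count of 100: 2

2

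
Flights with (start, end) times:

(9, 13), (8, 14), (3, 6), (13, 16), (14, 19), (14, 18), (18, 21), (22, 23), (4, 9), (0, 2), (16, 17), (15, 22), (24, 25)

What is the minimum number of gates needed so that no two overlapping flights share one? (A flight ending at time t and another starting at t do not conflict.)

4

Events (time:±→running): 0:+→1 2:-→0 3:+→1 4:+→2 6:-→1 8:+→2 9:-→1 9:+→2 13:-→1 13:+→2 14:-→1 14:+→2 14:+→3 15:+→4 … peak 4.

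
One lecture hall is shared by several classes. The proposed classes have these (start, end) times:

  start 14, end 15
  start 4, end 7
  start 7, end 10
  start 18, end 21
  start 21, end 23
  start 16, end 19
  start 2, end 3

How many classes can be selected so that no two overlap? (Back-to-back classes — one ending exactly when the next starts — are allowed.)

Sort by end time and greedily take each interval whose start is ≥ the last chosen end.
Sorted by end: (2,3)  (4,7)  (7,10)  (14,15)  (16,19)  (18,21)  (21,23)
take (2,3); take (4,7); take (7,10); take (14,15); take (16,19); take (21,23).
Selected 6 classes.

6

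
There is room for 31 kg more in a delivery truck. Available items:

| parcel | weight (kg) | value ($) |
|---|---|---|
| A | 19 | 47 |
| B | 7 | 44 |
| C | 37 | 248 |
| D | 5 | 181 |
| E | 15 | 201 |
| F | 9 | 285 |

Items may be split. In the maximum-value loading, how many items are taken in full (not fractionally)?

Ratios (sorted): D 36.20, F 31.67, E 13.40, C 6.70, B 6.29, A 2.47
take D (5 @ 181); take F (9 @ 285); take E (15 @ 201); take 2/37 of C → 13.41. Capacity used 31/31.
3 item(s) taken whole; one partial (take 2/37 of C).

3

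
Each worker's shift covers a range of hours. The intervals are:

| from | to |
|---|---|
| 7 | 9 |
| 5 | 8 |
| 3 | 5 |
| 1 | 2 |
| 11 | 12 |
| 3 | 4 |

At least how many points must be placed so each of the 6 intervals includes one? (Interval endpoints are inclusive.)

4

Sort by right endpoint; whenever an interval is uncovered, place a point at its right end.
By right end: [1,2]  [3,4]  [3,5]  [5,8]  [7,9]  [11,12]
[1,2] uncovered → point at 2; [3,4] uncovered → point at 4; [5,8] uncovered → point at 8; [11,12] uncovered → point at 12.
Points: 2, 4, 8, 12 (4 total).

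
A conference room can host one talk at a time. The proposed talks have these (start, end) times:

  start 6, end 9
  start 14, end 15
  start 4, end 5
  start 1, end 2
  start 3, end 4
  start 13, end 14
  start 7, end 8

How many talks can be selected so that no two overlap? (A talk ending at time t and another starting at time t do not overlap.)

6

By end time: (1,2), (3,4), (4,5), (7,8), (6,9), (13,14), (14,15).
Pick (1,2); next start ≥ 2 → (3,4); next start ≥ 4 → (4,5); next start ≥ 5 → (7,8); next start ≥ 8 → (13,14); next start ≥ 14 → (14,15).
Selected 6 talks.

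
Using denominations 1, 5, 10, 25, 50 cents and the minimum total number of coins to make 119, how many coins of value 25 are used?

0

119 − 2×50→19 − 1×10→9 − 1×5→4 − 4×1→0
Count of 25: 0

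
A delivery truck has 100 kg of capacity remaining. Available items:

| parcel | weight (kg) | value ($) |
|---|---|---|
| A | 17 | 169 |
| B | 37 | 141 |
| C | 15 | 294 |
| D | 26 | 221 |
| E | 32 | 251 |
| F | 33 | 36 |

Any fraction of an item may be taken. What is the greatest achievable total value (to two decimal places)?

Ratios (sorted): C 19.60, A 9.94, D 8.50, E 7.84, B 3.81, F 1.09
take C (15 @ 294); take A (17 @ 169); take D (26 @ 221); take E (32 @ 251); take 10/37 of B → 38.11. Capacity used 100/100.
Total value = 973.11

973.11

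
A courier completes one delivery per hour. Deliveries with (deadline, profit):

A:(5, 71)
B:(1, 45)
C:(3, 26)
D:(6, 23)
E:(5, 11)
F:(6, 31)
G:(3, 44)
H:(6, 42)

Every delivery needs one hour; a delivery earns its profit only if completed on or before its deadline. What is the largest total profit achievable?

259

By profit: A(d5,71), B(d1,45), G(d3,44), H(d6,42), F(d6,31), C(d3,26), D(d6,23), E(d5,11)
A→slot 5; B→slot 1; G→slot 3; H→slot 6; F→slot 4; C→slot 2; D skipped; E skipped.
Profit = 45 + 26 + 44 + 31 + 71 + 42 = 259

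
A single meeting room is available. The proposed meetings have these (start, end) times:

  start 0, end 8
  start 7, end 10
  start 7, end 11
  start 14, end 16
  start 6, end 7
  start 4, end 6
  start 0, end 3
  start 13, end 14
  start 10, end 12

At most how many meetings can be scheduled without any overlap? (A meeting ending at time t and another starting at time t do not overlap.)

By end time: (0,3), (4,6), (6,7), (0,8), (7,10), (7,11), (10,12), (13,14), (14,16).
Pick (0,3); next start ≥ 3 → (4,6); next start ≥ 6 → (6,7); next start ≥ 7 → (7,10); next start ≥ 10 → (10,12); next start ≥ 12 → (13,14); next start ≥ 14 → (14,16).
Selected 7 meetings.

7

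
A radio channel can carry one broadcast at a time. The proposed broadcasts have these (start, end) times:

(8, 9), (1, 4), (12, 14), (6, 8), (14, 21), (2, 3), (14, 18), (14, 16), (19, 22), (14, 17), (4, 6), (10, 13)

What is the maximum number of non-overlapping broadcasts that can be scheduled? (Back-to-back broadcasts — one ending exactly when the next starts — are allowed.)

Greedy by earliest finish: after sorting by end time, pick each interval compatible with the last pick.
By end time: (2,3), (1,4), (4,6), (6,8), (8,9), (10,13), (12,14), (14,16), (14,17), (14,18), (14,21), (19,22).
Pick (2,3); next start ≥ 3 → (4,6); next start ≥ 6 → (6,8); next start ≥ 8 → (8,9); next start ≥ 9 → (10,13); next start ≥ 13 → (14,16); next start ≥ 16 → (19,22).
Selected 7 broadcasts.

7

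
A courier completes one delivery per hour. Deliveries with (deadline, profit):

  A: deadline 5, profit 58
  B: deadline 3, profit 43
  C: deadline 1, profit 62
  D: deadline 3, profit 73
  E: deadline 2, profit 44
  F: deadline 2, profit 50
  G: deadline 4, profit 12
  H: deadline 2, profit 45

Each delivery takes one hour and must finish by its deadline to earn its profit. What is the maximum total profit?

255

Profit order: D=73 C=62 A=58 F=50 H=45 E=44 B=43 G=12
Assign: D→slot 3, C→slot 1, A→slot 5, F→slot 2, H skipped, E skipped, B skipped, G→slot 4.
Slots: [1:C] [2:F] [3:D] [4:G] [5:A]
Profit = 62 + 50 + 73 + 12 + 58 = 255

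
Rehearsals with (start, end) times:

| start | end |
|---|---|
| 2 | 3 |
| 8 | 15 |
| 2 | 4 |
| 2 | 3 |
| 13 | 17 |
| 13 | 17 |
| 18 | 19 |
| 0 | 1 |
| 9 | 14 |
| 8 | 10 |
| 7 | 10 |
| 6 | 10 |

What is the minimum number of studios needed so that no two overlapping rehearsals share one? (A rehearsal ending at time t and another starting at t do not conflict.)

5

Count concurrent intervals with a sweep; the peak is the room count.
Events (time:±→running): 0:+→1 1:-→0 2:+→1 2:+→2 2:+→3 3:-→2 3:-→1 4:-→0 6:+→1 7:+→2 8:+→3 8:+→4 9:+→5 … peak 5.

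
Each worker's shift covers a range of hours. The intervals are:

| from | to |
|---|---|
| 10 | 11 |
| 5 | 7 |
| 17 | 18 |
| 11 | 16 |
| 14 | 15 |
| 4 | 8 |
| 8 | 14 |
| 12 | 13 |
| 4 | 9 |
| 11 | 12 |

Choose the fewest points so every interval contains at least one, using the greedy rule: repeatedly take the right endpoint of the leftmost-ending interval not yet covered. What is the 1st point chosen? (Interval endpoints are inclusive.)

7

Process intervals by earliest right end; each time one isn't hit yet, stab at its right endpoint.
Sorted: [5,7] [4,8] [4,9] [10,11] [11,12] [12,13] [8,14] [14,15] [11,16] [17,18]
{[5,7],[4,8],[4,9]} hit by 7; {[10,11],[11,12]} hit by 11; {[12,13],[8,14]} hit by 13; {[14,15],[11,16]} hit by 15; {[17,18]} hit by 18.
Points: 7, 11, 13, 15, 18 (5 total).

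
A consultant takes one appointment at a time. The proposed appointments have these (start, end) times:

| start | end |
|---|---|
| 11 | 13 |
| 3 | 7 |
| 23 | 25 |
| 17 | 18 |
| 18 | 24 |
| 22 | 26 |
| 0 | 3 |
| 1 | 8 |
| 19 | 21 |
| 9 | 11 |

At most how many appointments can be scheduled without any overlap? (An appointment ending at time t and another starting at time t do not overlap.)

By end time: (0,3), (3,7), (1,8), (9,11), (11,13), (17,18), (19,21), (18,24), (23,25), (22,26).
Pick (0,3); next start ≥ 3 → (3,7); next start ≥ 7 → (9,11); next start ≥ 11 → (11,13); next start ≥ 13 → (17,18); next start ≥ 18 → (19,21); next start ≥ 21 → (23,25).
Selected 7 appointments.

7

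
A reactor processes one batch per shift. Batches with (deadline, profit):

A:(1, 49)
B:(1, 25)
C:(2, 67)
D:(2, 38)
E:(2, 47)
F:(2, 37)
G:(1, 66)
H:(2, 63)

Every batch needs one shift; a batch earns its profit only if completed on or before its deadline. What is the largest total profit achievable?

Take jobs in profit order; each goes to the latest open slot no later than its deadline.
Profit order: C=67 G=66 H=63 A=49 E=47 D=38 F=37 B=25
Assign: C→slot 2, G→slot 1, H skipped, A skipped, E skipped, D skipped, F skipped, B skipped.
Slots: [1:G] [2:C]
Profit = 66 + 67 = 133

133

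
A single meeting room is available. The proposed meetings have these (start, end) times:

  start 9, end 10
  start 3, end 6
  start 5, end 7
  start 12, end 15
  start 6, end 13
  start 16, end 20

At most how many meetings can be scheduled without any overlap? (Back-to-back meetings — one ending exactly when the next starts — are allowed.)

4

Sorted by end: (3,6)  (5,7)  (9,10)  (6,13)  (12,15)  (16,20)
take (3,6); skip (5,7); take (9,10); take (12,15); take (16,20).
Selected 4 meetings.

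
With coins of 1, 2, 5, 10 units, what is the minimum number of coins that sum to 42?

5

Greedy: take as many of the largest coin as possible, then repeat with the remainder.
42 − 4×10→2 − 1×2→0
Total coins = 4 + 1 = 5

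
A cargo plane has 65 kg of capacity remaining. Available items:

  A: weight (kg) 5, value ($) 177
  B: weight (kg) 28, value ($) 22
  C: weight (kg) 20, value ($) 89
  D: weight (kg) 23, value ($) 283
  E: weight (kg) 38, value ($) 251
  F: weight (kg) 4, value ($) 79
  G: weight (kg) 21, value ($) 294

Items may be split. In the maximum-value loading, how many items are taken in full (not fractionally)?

Order: A (177/5=35.40) > F (79/4=19.75) > G (294/21=14.00) > D (283/23=12.30) > E (251/38=6.61) > C (89/20=4.45) > B (22/28=0.79)
Fill: take A (5 @ 177) → take F (4 @ 79) → take G (21 @ 294) → take D (23 @ 283) → take 12/38 of E → 79.26; 65/65 used.
4 item(s) taken whole; one partial (take 12/38 of E).

4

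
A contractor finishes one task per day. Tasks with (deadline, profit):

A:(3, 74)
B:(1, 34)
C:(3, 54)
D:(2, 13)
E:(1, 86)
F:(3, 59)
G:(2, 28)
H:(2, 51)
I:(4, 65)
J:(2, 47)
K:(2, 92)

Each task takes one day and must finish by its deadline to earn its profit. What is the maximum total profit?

317

By profit: K(d2,92), E(d1,86), A(d3,74), I(d4,65), F(d3,59), C(d3,54), H(d2,51), J(d2,47), B(d1,34), G(d2,28), D(d2,13)
K→slot 2; E→slot 1; A→slot 3; I→slot 4; F skipped; C skipped; H skipped; J skipped; B skipped; G skipped; D skipped.
Profit = 86 + 92 + 74 + 65 = 317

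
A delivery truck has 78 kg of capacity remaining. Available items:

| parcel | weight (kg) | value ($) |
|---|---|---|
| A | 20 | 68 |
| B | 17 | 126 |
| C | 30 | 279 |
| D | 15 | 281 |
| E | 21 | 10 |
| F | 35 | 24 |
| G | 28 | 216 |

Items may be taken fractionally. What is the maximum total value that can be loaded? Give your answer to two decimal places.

Ratios (sorted): D 18.73, C 9.30, G 7.71, B 7.41, A 3.40, F 0.69, E 0.48
take D (15 @ 281); take C (30 @ 279); take G (28 @ 216); take 5/17 of B → 37.06. Capacity used 78/78.
Total value = 813.06

813.06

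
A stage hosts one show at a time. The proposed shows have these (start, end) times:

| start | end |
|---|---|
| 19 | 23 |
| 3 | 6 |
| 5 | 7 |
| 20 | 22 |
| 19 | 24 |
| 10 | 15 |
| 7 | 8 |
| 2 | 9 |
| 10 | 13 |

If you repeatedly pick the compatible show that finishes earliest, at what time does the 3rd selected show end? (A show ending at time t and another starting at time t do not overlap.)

13

Sorted by end: (3,6)  (5,7)  (7,8)  (2,9)  (10,13)  (10,15)  (20,22)  (19,23)  (19,24)
take (3,6); take (7,8); skip (2,9); take (10,13); take (20,22).
Selected: (3,6) (7,8) (10,13) (20,22)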